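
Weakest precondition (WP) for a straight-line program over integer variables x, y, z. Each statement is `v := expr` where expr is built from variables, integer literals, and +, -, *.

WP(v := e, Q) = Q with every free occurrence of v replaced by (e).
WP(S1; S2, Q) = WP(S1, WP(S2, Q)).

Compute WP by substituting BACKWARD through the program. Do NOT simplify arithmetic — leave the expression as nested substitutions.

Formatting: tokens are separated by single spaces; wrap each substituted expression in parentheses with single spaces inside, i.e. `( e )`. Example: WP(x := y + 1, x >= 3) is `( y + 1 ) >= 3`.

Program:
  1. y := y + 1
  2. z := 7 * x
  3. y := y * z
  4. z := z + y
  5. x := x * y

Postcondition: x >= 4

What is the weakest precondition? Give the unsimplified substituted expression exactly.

Answer: ( x * ( ( y + 1 ) * ( 7 * x ) ) ) >= 4

Derivation:
post: x >= 4
stmt 5: x := x * y  -- replace 1 occurrence(s) of x with (x * y)
  => ( x * y ) >= 4
stmt 4: z := z + y  -- replace 0 occurrence(s) of z with (z + y)
  => ( x * y ) >= 4
stmt 3: y := y * z  -- replace 1 occurrence(s) of y with (y * z)
  => ( x * ( y * z ) ) >= 4
stmt 2: z := 7 * x  -- replace 1 occurrence(s) of z with (7 * x)
  => ( x * ( y * ( 7 * x ) ) ) >= 4
stmt 1: y := y + 1  -- replace 1 occurrence(s) of y with (y + 1)
  => ( x * ( ( y + 1 ) * ( 7 * x ) ) ) >= 4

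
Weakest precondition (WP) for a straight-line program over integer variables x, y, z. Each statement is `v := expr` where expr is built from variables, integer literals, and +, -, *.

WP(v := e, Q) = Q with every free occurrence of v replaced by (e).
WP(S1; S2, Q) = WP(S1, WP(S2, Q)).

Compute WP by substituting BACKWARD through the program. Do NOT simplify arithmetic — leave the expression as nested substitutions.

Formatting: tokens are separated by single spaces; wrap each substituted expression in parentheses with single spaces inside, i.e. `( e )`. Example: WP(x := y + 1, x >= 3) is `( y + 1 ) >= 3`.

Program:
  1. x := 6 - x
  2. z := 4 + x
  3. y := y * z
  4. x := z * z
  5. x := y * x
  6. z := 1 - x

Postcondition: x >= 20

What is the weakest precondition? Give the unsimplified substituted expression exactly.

post: x >= 20
stmt 6: z := 1 - x  -- replace 0 occurrence(s) of z with (1 - x)
  => x >= 20
stmt 5: x := y * x  -- replace 1 occurrence(s) of x with (y * x)
  => ( y * x ) >= 20
stmt 4: x := z * z  -- replace 1 occurrence(s) of x with (z * z)
  => ( y * ( z * z ) ) >= 20
stmt 3: y := y * z  -- replace 1 occurrence(s) of y with (y * z)
  => ( ( y * z ) * ( z * z ) ) >= 20
stmt 2: z := 4 + x  -- replace 3 occurrence(s) of z with (4 + x)
  => ( ( y * ( 4 + x ) ) * ( ( 4 + x ) * ( 4 + x ) ) ) >= 20
stmt 1: x := 6 - x  -- replace 3 occurrence(s) of x with (6 - x)
  => ( ( y * ( 4 + ( 6 - x ) ) ) * ( ( 4 + ( 6 - x ) ) * ( 4 + ( 6 - x ) ) ) ) >= 20

Answer: ( ( y * ( 4 + ( 6 - x ) ) ) * ( ( 4 + ( 6 - x ) ) * ( 4 + ( 6 - x ) ) ) ) >= 20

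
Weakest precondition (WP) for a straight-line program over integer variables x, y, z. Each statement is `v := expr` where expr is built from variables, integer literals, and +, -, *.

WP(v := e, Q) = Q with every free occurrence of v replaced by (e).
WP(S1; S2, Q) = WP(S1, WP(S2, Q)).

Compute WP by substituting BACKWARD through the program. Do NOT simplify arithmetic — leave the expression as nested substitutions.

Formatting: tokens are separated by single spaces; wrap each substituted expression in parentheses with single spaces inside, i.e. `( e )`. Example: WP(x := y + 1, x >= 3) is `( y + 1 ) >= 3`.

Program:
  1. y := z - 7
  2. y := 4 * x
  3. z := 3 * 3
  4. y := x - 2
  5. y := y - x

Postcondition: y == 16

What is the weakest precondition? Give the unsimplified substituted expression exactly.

post: y == 16
stmt 5: y := y - x  -- replace 1 occurrence(s) of y with (y - x)
  => ( y - x ) == 16
stmt 4: y := x - 2  -- replace 1 occurrence(s) of y with (x - 2)
  => ( ( x - 2 ) - x ) == 16
stmt 3: z := 3 * 3  -- replace 0 occurrence(s) of z with (3 * 3)
  => ( ( x - 2 ) - x ) == 16
stmt 2: y := 4 * x  -- replace 0 occurrence(s) of y with (4 * x)
  => ( ( x - 2 ) - x ) == 16
stmt 1: y := z - 7  -- replace 0 occurrence(s) of y with (z - 7)
  => ( ( x - 2 ) - x ) == 16

Answer: ( ( x - 2 ) - x ) == 16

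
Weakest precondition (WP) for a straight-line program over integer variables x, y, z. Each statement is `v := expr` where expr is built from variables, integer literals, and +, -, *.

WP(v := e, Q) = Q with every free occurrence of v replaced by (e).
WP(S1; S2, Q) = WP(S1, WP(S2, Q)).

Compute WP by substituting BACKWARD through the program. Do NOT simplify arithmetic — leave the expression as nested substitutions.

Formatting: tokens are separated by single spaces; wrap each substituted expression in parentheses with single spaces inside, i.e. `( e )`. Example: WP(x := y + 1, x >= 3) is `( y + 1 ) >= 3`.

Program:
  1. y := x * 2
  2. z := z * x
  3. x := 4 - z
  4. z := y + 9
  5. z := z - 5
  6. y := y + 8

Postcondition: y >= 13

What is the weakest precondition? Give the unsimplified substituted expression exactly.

post: y >= 13
stmt 6: y := y + 8  -- replace 1 occurrence(s) of y with (y + 8)
  => ( y + 8 ) >= 13
stmt 5: z := z - 5  -- replace 0 occurrence(s) of z with (z - 5)
  => ( y + 8 ) >= 13
stmt 4: z := y + 9  -- replace 0 occurrence(s) of z with (y + 9)
  => ( y + 8 ) >= 13
stmt 3: x := 4 - z  -- replace 0 occurrence(s) of x with (4 - z)
  => ( y + 8 ) >= 13
stmt 2: z := z * x  -- replace 0 occurrence(s) of z with (z * x)
  => ( y + 8 ) >= 13
stmt 1: y := x * 2  -- replace 1 occurrence(s) of y with (x * 2)
  => ( ( x * 2 ) + 8 ) >= 13

Answer: ( ( x * 2 ) + 8 ) >= 13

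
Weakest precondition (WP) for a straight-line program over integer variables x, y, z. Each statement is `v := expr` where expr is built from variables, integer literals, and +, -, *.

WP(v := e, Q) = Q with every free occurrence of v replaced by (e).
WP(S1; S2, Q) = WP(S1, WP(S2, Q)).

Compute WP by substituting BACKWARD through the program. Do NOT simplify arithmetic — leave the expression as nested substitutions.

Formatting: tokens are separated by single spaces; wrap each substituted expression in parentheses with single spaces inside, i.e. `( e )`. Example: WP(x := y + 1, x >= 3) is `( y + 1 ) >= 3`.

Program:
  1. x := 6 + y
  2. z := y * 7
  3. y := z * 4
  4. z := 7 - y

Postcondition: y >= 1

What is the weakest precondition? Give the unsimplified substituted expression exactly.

Answer: ( ( y * 7 ) * 4 ) >= 1

Derivation:
post: y >= 1
stmt 4: z := 7 - y  -- replace 0 occurrence(s) of z with (7 - y)
  => y >= 1
stmt 3: y := z * 4  -- replace 1 occurrence(s) of y with (z * 4)
  => ( z * 4 ) >= 1
stmt 2: z := y * 7  -- replace 1 occurrence(s) of z with (y * 7)
  => ( ( y * 7 ) * 4 ) >= 1
stmt 1: x := 6 + y  -- replace 0 occurrence(s) of x with (6 + y)
  => ( ( y * 7 ) * 4 ) >= 1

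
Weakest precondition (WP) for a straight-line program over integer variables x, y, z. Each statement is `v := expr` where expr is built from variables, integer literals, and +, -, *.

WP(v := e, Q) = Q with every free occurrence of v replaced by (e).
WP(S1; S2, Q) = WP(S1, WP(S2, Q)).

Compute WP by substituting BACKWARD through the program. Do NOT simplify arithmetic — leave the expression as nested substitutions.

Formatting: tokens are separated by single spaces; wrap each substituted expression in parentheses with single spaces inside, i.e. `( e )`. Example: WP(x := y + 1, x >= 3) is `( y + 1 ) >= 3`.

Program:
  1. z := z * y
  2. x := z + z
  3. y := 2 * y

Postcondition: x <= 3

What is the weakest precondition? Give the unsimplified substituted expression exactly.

Answer: ( ( z * y ) + ( z * y ) ) <= 3

Derivation:
post: x <= 3
stmt 3: y := 2 * y  -- replace 0 occurrence(s) of y with (2 * y)
  => x <= 3
stmt 2: x := z + z  -- replace 1 occurrence(s) of x with (z + z)
  => ( z + z ) <= 3
stmt 1: z := z * y  -- replace 2 occurrence(s) of z with (z * y)
  => ( ( z * y ) + ( z * y ) ) <= 3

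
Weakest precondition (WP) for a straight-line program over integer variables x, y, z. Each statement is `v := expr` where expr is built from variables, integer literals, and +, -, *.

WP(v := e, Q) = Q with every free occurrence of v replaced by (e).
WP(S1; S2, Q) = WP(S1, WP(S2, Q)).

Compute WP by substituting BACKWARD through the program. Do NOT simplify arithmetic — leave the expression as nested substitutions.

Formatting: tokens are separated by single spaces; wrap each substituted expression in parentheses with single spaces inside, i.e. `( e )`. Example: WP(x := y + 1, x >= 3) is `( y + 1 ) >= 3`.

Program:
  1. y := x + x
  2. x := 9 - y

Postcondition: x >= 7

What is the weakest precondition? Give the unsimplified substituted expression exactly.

post: x >= 7
stmt 2: x := 9 - y  -- replace 1 occurrence(s) of x with (9 - y)
  => ( 9 - y ) >= 7
stmt 1: y := x + x  -- replace 1 occurrence(s) of y with (x + x)
  => ( 9 - ( x + x ) ) >= 7

Answer: ( 9 - ( x + x ) ) >= 7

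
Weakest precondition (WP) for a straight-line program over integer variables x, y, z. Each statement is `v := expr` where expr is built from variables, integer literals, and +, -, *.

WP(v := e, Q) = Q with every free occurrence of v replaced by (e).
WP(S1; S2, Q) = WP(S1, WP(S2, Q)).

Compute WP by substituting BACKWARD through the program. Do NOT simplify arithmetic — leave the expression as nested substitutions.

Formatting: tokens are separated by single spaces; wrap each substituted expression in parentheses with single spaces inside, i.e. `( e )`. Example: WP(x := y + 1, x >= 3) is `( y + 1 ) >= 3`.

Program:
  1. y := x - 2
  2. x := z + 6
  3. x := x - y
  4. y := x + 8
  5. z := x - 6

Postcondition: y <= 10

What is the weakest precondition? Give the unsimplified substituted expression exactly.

post: y <= 10
stmt 5: z := x - 6  -- replace 0 occurrence(s) of z with (x - 6)
  => y <= 10
stmt 4: y := x + 8  -- replace 1 occurrence(s) of y with (x + 8)
  => ( x + 8 ) <= 10
stmt 3: x := x - y  -- replace 1 occurrence(s) of x with (x - y)
  => ( ( x - y ) + 8 ) <= 10
stmt 2: x := z + 6  -- replace 1 occurrence(s) of x with (z + 6)
  => ( ( ( z + 6 ) - y ) + 8 ) <= 10
stmt 1: y := x - 2  -- replace 1 occurrence(s) of y with (x - 2)
  => ( ( ( z + 6 ) - ( x - 2 ) ) + 8 ) <= 10

Answer: ( ( ( z + 6 ) - ( x - 2 ) ) + 8 ) <= 10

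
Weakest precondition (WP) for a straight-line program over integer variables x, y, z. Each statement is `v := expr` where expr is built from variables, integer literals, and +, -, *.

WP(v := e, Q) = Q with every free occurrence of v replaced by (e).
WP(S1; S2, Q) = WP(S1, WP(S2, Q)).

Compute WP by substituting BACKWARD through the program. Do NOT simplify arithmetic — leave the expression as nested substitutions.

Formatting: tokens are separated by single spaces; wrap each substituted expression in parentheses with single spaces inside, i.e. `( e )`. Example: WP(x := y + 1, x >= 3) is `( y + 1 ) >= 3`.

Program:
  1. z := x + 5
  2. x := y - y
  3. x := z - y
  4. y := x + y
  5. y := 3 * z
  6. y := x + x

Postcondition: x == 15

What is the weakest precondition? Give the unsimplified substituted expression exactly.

post: x == 15
stmt 6: y := x + x  -- replace 0 occurrence(s) of y with (x + x)
  => x == 15
stmt 5: y := 3 * z  -- replace 0 occurrence(s) of y with (3 * z)
  => x == 15
stmt 4: y := x + y  -- replace 0 occurrence(s) of y with (x + y)
  => x == 15
stmt 3: x := z - y  -- replace 1 occurrence(s) of x with (z - y)
  => ( z - y ) == 15
stmt 2: x := y - y  -- replace 0 occurrence(s) of x with (y - y)
  => ( z - y ) == 15
stmt 1: z := x + 5  -- replace 1 occurrence(s) of z with (x + 5)
  => ( ( x + 5 ) - y ) == 15

Answer: ( ( x + 5 ) - y ) == 15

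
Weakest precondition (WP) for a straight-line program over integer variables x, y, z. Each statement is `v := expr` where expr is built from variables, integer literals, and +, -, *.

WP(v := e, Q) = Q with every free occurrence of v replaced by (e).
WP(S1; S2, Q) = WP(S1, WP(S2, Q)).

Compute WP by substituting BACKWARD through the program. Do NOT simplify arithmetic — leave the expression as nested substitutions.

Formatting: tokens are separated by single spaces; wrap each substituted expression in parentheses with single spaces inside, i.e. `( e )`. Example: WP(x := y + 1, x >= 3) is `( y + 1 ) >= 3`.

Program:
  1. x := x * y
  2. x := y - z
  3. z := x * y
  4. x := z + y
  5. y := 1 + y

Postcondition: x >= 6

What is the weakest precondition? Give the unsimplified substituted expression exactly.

post: x >= 6
stmt 5: y := 1 + y  -- replace 0 occurrence(s) of y with (1 + y)
  => x >= 6
stmt 4: x := z + y  -- replace 1 occurrence(s) of x with (z + y)
  => ( z + y ) >= 6
stmt 3: z := x * y  -- replace 1 occurrence(s) of z with (x * y)
  => ( ( x * y ) + y ) >= 6
stmt 2: x := y - z  -- replace 1 occurrence(s) of x with (y - z)
  => ( ( ( y - z ) * y ) + y ) >= 6
stmt 1: x := x * y  -- replace 0 occurrence(s) of x with (x * y)
  => ( ( ( y - z ) * y ) + y ) >= 6

Answer: ( ( ( y - z ) * y ) + y ) >= 6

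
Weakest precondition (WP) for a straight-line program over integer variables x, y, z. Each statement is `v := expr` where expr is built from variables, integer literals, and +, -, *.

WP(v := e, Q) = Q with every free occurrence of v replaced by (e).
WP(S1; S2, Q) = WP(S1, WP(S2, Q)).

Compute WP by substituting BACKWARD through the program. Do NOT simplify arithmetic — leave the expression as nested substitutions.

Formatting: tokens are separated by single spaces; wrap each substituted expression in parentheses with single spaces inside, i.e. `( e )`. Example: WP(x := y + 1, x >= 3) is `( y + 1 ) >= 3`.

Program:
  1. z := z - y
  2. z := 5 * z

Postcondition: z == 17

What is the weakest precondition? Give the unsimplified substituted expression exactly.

post: z == 17
stmt 2: z := 5 * z  -- replace 1 occurrence(s) of z with (5 * z)
  => ( 5 * z ) == 17
stmt 1: z := z - y  -- replace 1 occurrence(s) of z with (z - y)
  => ( 5 * ( z - y ) ) == 17

Answer: ( 5 * ( z - y ) ) == 17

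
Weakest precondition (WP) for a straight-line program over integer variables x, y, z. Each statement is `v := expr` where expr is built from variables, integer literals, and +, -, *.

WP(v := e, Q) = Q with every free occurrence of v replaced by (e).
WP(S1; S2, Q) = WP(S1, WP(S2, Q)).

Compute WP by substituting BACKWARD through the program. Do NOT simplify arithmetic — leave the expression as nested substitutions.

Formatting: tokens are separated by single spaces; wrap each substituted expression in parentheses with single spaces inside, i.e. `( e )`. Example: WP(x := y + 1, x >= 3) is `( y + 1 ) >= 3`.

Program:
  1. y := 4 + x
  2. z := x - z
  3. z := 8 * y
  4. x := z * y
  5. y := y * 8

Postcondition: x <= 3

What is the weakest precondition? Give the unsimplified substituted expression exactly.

Answer: ( ( 8 * ( 4 + x ) ) * ( 4 + x ) ) <= 3

Derivation:
post: x <= 3
stmt 5: y := y * 8  -- replace 0 occurrence(s) of y with (y * 8)
  => x <= 3
stmt 4: x := z * y  -- replace 1 occurrence(s) of x with (z * y)
  => ( z * y ) <= 3
stmt 3: z := 8 * y  -- replace 1 occurrence(s) of z with (8 * y)
  => ( ( 8 * y ) * y ) <= 3
stmt 2: z := x - z  -- replace 0 occurrence(s) of z with (x - z)
  => ( ( 8 * y ) * y ) <= 3
stmt 1: y := 4 + x  -- replace 2 occurrence(s) of y with (4 + x)
  => ( ( 8 * ( 4 + x ) ) * ( 4 + x ) ) <= 3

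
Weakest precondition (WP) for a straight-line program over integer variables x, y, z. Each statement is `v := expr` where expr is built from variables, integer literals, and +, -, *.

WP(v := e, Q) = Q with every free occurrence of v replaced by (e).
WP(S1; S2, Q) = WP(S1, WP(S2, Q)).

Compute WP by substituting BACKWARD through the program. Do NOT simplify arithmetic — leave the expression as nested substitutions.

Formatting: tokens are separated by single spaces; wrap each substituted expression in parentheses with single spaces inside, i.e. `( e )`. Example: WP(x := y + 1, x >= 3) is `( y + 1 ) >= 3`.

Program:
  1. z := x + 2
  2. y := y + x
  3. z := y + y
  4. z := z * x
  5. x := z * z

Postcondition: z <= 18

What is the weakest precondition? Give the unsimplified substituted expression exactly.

Answer: ( ( ( y + x ) + ( y + x ) ) * x ) <= 18

Derivation:
post: z <= 18
stmt 5: x := z * z  -- replace 0 occurrence(s) of x with (z * z)
  => z <= 18
stmt 4: z := z * x  -- replace 1 occurrence(s) of z with (z * x)
  => ( z * x ) <= 18
stmt 3: z := y + y  -- replace 1 occurrence(s) of z with (y + y)
  => ( ( y + y ) * x ) <= 18
stmt 2: y := y + x  -- replace 2 occurrence(s) of y with (y + x)
  => ( ( ( y + x ) + ( y + x ) ) * x ) <= 18
stmt 1: z := x + 2  -- replace 0 occurrence(s) of z with (x + 2)
  => ( ( ( y + x ) + ( y + x ) ) * x ) <= 18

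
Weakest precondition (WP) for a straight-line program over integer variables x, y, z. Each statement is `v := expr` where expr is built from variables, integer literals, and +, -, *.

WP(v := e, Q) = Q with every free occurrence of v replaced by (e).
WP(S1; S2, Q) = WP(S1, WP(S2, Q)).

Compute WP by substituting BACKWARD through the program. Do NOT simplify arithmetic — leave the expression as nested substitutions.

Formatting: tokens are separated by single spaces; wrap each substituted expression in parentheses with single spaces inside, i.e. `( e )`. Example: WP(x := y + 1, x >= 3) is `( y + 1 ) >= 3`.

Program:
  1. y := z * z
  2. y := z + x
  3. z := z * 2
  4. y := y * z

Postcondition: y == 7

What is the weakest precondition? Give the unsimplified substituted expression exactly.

post: y == 7
stmt 4: y := y * z  -- replace 1 occurrence(s) of y with (y * z)
  => ( y * z ) == 7
stmt 3: z := z * 2  -- replace 1 occurrence(s) of z with (z * 2)
  => ( y * ( z * 2 ) ) == 7
stmt 2: y := z + x  -- replace 1 occurrence(s) of y with (z + x)
  => ( ( z + x ) * ( z * 2 ) ) == 7
stmt 1: y := z * z  -- replace 0 occurrence(s) of y with (z * z)
  => ( ( z + x ) * ( z * 2 ) ) == 7

Answer: ( ( z + x ) * ( z * 2 ) ) == 7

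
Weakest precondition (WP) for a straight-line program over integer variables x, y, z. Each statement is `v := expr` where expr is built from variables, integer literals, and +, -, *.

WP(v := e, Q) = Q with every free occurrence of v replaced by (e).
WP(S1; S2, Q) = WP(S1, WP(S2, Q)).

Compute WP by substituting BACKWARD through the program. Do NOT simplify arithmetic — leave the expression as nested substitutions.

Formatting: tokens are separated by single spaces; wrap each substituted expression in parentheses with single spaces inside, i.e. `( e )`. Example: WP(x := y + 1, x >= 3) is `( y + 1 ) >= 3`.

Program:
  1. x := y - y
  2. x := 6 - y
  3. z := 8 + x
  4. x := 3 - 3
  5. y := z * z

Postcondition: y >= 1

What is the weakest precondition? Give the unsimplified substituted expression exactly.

post: y >= 1
stmt 5: y := z * z  -- replace 1 occurrence(s) of y with (z * z)
  => ( z * z ) >= 1
stmt 4: x := 3 - 3  -- replace 0 occurrence(s) of x with (3 - 3)
  => ( z * z ) >= 1
stmt 3: z := 8 + x  -- replace 2 occurrence(s) of z with (8 + x)
  => ( ( 8 + x ) * ( 8 + x ) ) >= 1
stmt 2: x := 6 - y  -- replace 2 occurrence(s) of x with (6 - y)
  => ( ( 8 + ( 6 - y ) ) * ( 8 + ( 6 - y ) ) ) >= 1
stmt 1: x := y - y  -- replace 0 occurrence(s) of x with (y - y)
  => ( ( 8 + ( 6 - y ) ) * ( 8 + ( 6 - y ) ) ) >= 1

Answer: ( ( 8 + ( 6 - y ) ) * ( 8 + ( 6 - y ) ) ) >= 1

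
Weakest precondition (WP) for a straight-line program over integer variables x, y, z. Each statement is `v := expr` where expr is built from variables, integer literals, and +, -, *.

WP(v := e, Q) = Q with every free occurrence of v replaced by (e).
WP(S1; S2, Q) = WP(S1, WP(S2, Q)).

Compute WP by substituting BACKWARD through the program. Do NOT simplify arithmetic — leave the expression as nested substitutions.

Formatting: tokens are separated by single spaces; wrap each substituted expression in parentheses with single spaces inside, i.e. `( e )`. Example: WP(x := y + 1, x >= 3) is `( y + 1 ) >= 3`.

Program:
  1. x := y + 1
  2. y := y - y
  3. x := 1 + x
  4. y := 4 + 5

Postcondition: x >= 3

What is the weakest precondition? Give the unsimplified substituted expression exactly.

Answer: ( 1 + ( y + 1 ) ) >= 3

Derivation:
post: x >= 3
stmt 4: y := 4 + 5  -- replace 0 occurrence(s) of y with (4 + 5)
  => x >= 3
stmt 3: x := 1 + x  -- replace 1 occurrence(s) of x with (1 + x)
  => ( 1 + x ) >= 3
stmt 2: y := y - y  -- replace 0 occurrence(s) of y with (y - y)
  => ( 1 + x ) >= 3
stmt 1: x := y + 1  -- replace 1 occurrence(s) of x with (y + 1)
  => ( 1 + ( y + 1 ) ) >= 3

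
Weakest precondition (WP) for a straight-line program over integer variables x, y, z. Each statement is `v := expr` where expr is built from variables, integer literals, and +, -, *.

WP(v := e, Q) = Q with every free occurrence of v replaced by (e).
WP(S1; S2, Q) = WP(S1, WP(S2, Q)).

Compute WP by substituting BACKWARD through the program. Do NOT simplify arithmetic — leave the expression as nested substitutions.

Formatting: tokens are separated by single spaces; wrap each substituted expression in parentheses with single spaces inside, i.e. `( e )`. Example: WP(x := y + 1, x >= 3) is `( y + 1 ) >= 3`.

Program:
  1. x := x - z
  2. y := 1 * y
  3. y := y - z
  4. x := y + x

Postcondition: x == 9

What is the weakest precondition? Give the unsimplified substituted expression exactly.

post: x == 9
stmt 4: x := y + x  -- replace 1 occurrence(s) of x with (y + x)
  => ( y + x ) == 9
stmt 3: y := y - z  -- replace 1 occurrence(s) of y with (y - z)
  => ( ( y - z ) + x ) == 9
stmt 2: y := 1 * y  -- replace 1 occurrence(s) of y with (1 * y)
  => ( ( ( 1 * y ) - z ) + x ) == 9
stmt 1: x := x - z  -- replace 1 occurrence(s) of x with (x - z)
  => ( ( ( 1 * y ) - z ) + ( x - z ) ) == 9

Answer: ( ( ( 1 * y ) - z ) + ( x - z ) ) == 9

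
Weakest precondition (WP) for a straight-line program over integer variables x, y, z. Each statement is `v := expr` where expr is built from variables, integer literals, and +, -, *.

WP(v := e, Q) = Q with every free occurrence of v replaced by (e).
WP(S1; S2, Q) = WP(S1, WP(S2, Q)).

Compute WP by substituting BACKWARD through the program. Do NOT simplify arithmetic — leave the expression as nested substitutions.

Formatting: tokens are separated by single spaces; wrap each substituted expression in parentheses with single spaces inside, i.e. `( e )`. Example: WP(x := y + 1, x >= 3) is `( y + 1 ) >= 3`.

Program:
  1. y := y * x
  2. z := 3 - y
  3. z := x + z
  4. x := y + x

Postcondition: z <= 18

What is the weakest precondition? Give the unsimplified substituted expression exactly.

Answer: ( x + ( 3 - ( y * x ) ) ) <= 18

Derivation:
post: z <= 18
stmt 4: x := y + x  -- replace 0 occurrence(s) of x with (y + x)
  => z <= 18
stmt 3: z := x + z  -- replace 1 occurrence(s) of z with (x + z)
  => ( x + z ) <= 18
stmt 2: z := 3 - y  -- replace 1 occurrence(s) of z with (3 - y)
  => ( x + ( 3 - y ) ) <= 18
stmt 1: y := y * x  -- replace 1 occurrence(s) of y with (y * x)
  => ( x + ( 3 - ( y * x ) ) ) <= 18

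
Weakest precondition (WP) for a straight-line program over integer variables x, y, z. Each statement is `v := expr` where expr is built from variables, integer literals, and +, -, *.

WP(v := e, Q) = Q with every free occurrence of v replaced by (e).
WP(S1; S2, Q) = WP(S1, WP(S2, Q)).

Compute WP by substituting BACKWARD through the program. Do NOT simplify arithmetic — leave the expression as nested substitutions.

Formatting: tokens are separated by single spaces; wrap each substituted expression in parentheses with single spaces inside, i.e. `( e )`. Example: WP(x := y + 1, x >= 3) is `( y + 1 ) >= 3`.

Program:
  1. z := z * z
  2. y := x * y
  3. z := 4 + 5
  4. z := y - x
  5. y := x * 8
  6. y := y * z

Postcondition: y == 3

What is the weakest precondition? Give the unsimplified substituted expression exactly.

Answer: ( ( x * 8 ) * ( ( x * y ) - x ) ) == 3

Derivation:
post: y == 3
stmt 6: y := y * z  -- replace 1 occurrence(s) of y with (y * z)
  => ( y * z ) == 3
stmt 5: y := x * 8  -- replace 1 occurrence(s) of y with (x * 8)
  => ( ( x * 8 ) * z ) == 3
stmt 4: z := y - x  -- replace 1 occurrence(s) of z with (y - x)
  => ( ( x * 8 ) * ( y - x ) ) == 3
stmt 3: z := 4 + 5  -- replace 0 occurrence(s) of z with (4 + 5)
  => ( ( x * 8 ) * ( y - x ) ) == 3
stmt 2: y := x * y  -- replace 1 occurrence(s) of y with (x * y)
  => ( ( x * 8 ) * ( ( x * y ) - x ) ) == 3
stmt 1: z := z * z  -- replace 0 occurrence(s) of z with (z * z)
  => ( ( x * 8 ) * ( ( x * y ) - x ) ) == 3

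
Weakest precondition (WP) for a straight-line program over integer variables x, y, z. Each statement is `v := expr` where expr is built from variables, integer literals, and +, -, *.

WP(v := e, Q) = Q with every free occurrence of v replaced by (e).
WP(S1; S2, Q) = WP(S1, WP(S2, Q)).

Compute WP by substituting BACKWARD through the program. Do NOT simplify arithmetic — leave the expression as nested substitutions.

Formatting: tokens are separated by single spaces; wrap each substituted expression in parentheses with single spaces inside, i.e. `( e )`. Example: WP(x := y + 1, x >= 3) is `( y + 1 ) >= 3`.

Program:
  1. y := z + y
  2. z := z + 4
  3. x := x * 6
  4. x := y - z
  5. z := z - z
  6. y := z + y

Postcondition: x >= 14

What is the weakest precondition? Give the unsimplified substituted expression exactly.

Answer: ( ( z + y ) - ( z + 4 ) ) >= 14

Derivation:
post: x >= 14
stmt 6: y := z + y  -- replace 0 occurrence(s) of y with (z + y)
  => x >= 14
stmt 5: z := z - z  -- replace 0 occurrence(s) of z with (z - z)
  => x >= 14
stmt 4: x := y - z  -- replace 1 occurrence(s) of x with (y - z)
  => ( y - z ) >= 14
stmt 3: x := x * 6  -- replace 0 occurrence(s) of x with (x * 6)
  => ( y - z ) >= 14
stmt 2: z := z + 4  -- replace 1 occurrence(s) of z with (z + 4)
  => ( y - ( z + 4 ) ) >= 14
stmt 1: y := z + y  -- replace 1 occurrence(s) of y with (z + y)
  => ( ( z + y ) - ( z + 4 ) ) >= 14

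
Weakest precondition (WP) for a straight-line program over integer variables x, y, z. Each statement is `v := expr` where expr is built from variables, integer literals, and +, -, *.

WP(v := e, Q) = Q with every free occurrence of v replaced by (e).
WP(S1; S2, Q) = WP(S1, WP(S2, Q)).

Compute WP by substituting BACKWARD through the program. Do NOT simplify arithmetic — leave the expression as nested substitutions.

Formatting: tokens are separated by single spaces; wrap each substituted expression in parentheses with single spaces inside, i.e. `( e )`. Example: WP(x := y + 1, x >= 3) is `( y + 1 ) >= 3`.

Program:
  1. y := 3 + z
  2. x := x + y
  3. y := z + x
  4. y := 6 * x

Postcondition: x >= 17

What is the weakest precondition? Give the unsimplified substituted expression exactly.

post: x >= 17
stmt 4: y := 6 * x  -- replace 0 occurrence(s) of y with (6 * x)
  => x >= 17
stmt 3: y := z + x  -- replace 0 occurrence(s) of y with (z + x)
  => x >= 17
stmt 2: x := x + y  -- replace 1 occurrence(s) of x with (x + y)
  => ( x + y ) >= 17
stmt 1: y := 3 + z  -- replace 1 occurrence(s) of y with (3 + z)
  => ( x + ( 3 + z ) ) >= 17

Answer: ( x + ( 3 + z ) ) >= 17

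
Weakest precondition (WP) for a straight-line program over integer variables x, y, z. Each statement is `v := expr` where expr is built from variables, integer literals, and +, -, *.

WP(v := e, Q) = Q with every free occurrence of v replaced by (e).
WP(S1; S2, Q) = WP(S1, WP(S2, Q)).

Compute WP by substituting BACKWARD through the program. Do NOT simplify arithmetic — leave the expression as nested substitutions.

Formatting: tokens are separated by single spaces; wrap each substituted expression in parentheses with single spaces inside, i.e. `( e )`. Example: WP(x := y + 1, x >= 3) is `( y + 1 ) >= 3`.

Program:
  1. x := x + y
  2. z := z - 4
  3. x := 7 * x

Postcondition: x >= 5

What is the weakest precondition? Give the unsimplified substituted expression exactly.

Answer: ( 7 * ( x + y ) ) >= 5

Derivation:
post: x >= 5
stmt 3: x := 7 * x  -- replace 1 occurrence(s) of x with (7 * x)
  => ( 7 * x ) >= 5
stmt 2: z := z - 4  -- replace 0 occurrence(s) of z with (z - 4)
  => ( 7 * x ) >= 5
stmt 1: x := x + y  -- replace 1 occurrence(s) of x with (x + y)
  => ( 7 * ( x + y ) ) >= 5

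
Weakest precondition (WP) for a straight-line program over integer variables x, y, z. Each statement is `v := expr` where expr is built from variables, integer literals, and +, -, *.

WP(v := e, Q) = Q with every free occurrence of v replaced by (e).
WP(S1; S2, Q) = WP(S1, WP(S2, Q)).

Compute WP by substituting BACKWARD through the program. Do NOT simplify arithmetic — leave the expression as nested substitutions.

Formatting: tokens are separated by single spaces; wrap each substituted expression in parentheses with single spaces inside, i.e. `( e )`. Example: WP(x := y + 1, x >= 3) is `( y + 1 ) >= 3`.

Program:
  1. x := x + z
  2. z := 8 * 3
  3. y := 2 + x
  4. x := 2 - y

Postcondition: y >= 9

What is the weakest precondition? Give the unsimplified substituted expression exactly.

post: y >= 9
stmt 4: x := 2 - y  -- replace 0 occurrence(s) of x with (2 - y)
  => y >= 9
stmt 3: y := 2 + x  -- replace 1 occurrence(s) of y with (2 + x)
  => ( 2 + x ) >= 9
stmt 2: z := 8 * 3  -- replace 0 occurrence(s) of z with (8 * 3)
  => ( 2 + x ) >= 9
stmt 1: x := x + z  -- replace 1 occurrence(s) of x with (x + z)
  => ( 2 + ( x + z ) ) >= 9

Answer: ( 2 + ( x + z ) ) >= 9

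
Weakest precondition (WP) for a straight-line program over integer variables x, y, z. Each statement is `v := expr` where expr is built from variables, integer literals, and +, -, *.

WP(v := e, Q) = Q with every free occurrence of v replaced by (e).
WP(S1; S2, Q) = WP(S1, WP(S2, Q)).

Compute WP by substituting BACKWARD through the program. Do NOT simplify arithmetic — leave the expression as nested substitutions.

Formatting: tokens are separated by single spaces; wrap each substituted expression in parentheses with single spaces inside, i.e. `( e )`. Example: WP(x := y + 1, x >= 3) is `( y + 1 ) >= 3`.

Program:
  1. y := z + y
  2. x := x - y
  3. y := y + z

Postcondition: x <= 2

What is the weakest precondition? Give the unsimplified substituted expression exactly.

post: x <= 2
stmt 3: y := y + z  -- replace 0 occurrence(s) of y with (y + z)
  => x <= 2
stmt 2: x := x - y  -- replace 1 occurrence(s) of x with (x - y)
  => ( x - y ) <= 2
stmt 1: y := z + y  -- replace 1 occurrence(s) of y with (z + y)
  => ( x - ( z + y ) ) <= 2

Answer: ( x - ( z + y ) ) <= 2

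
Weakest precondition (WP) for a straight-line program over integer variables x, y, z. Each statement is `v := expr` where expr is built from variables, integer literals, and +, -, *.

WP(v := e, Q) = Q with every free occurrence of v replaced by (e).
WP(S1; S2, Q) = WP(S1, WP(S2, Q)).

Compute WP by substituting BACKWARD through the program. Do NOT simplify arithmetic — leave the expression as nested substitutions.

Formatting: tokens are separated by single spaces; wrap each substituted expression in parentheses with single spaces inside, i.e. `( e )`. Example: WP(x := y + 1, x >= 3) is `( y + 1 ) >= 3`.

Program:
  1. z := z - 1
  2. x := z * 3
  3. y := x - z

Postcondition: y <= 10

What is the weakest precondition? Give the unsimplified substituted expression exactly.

post: y <= 10
stmt 3: y := x - z  -- replace 1 occurrence(s) of y with (x - z)
  => ( x - z ) <= 10
stmt 2: x := z * 3  -- replace 1 occurrence(s) of x with (z * 3)
  => ( ( z * 3 ) - z ) <= 10
stmt 1: z := z - 1  -- replace 2 occurrence(s) of z with (z - 1)
  => ( ( ( z - 1 ) * 3 ) - ( z - 1 ) ) <= 10

Answer: ( ( ( z - 1 ) * 3 ) - ( z - 1 ) ) <= 10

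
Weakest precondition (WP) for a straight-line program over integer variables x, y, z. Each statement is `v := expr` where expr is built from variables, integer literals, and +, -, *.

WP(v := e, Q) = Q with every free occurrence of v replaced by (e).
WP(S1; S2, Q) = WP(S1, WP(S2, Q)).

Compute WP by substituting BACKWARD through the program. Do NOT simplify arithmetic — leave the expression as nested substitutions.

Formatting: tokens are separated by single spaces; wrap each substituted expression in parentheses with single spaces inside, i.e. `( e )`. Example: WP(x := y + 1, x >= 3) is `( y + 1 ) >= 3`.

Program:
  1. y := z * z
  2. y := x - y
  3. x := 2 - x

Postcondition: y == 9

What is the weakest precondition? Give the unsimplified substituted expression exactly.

Answer: ( x - ( z * z ) ) == 9

Derivation:
post: y == 9
stmt 3: x := 2 - x  -- replace 0 occurrence(s) of x with (2 - x)
  => y == 9
stmt 2: y := x - y  -- replace 1 occurrence(s) of y with (x - y)
  => ( x - y ) == 9
stmt 1: y := z * z  -- replace 1 occurrence(s) of y with (z * z)
  => ( x - ( z * z ) ) == 9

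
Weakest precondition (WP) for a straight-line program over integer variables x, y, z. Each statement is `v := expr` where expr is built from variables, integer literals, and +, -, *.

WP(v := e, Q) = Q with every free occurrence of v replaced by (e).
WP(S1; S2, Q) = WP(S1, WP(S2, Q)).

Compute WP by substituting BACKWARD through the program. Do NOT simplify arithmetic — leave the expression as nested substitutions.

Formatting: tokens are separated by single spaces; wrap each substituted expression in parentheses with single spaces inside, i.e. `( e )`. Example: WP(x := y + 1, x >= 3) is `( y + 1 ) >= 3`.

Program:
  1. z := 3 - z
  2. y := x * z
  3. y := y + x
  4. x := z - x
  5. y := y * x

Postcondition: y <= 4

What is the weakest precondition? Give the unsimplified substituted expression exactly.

post: y <= 4
stmt 5: y := y * x  -- replace 1 occurrence(s) of y with (y * x)
  => ( y * x ) <= 4
stmt 4: x := z - x  -- replace 1 occurrence(s) of x with (z - x)
  => ( y * ( z - x ) ) <= 4
stmt 3: y := y + x  -- replace 1 occurrence(s) of y with (y + x)
  => ( ( y + x ) * ( z - x ) ) <= 4
stmt 2: y := x * z  -- replace 1 occurrence(s) of y with (x * z)
  => ( ( ( x * z ) + x ) * ( z - x ) ) <= 4
stmt 1: z := 3 - z  -- replace 2 occurrence(s) of z with (3 - z)
  => ( ( ( x * ( 3 - z ) ) + x ) * ( ( 3 - z ) - x ) ) <= 4

Answer: ( ( ( x * ( 3 - z ) ) + x ) * ( ( 3 - z ) - x ) ) <= 4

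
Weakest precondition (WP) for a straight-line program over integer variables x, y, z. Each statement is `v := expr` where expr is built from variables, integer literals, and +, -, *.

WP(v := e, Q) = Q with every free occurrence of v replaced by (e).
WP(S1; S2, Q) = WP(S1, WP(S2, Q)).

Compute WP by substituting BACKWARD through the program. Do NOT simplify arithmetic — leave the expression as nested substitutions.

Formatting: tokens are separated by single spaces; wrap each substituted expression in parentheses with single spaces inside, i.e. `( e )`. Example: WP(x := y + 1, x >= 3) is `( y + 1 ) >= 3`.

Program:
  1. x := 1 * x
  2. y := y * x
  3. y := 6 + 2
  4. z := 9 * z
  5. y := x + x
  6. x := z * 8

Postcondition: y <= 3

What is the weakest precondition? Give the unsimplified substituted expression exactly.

post: y <= 3
stmt 6: x := z * 8  -- replace 0 occurrence(s) of x with (z * 8)
  => y <= 3
stmt 5: y := x + x  -- replace 1 occurrence(s) of y with (x + x)
  => ( x + x ) <= 3
stmt 4: z := 9 * z  -- replace 0 occurrence(s) of z with (9 * z)
  => ( x + x ) <= 3
stmt 3: y := 6 + 2  -- replace 0 occurrence(s) of y with (6 + 2)
  => ( x + x ) <= 3
stmt 2: y := y * x  -- replace 0 occurrence(s) of y with (y * x)
  => ( x + x ) <= 3
stmt 1: x := 1 * x  -- replace 2 occurrence(s) of x with (1 * x)
  => ( ( 1 * x ) + ( 1 * x ) ) <= 3

Answer: ( ( 1 * x ) + ( 1 * x ) ) <= 3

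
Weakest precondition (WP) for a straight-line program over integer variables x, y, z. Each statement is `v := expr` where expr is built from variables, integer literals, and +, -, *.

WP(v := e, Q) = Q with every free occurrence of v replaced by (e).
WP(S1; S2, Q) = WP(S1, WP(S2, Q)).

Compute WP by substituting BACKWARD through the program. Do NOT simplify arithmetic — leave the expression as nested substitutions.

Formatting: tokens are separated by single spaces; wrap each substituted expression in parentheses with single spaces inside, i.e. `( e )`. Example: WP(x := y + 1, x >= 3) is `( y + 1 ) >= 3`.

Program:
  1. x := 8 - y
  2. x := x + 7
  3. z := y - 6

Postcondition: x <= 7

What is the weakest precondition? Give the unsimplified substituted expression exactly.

post: x <= 7
stmt 3: z := y - 6  -- replace 0 occurrence(s) of z with (y - 6)
  => x <= 7
stmt 2: x := x + 7  -- replace 1 occurrence(s) of x with (x + 7)
  => ( x + 7 ) <= 7
stmt 1: x := 8 - y  -- replace 1 occurrence(s) of x with (8 - y)
  => ( ( 8 - y ) + 7 ) <= 7

Answer: ( ( 8 - y ) + 7 ) <= 7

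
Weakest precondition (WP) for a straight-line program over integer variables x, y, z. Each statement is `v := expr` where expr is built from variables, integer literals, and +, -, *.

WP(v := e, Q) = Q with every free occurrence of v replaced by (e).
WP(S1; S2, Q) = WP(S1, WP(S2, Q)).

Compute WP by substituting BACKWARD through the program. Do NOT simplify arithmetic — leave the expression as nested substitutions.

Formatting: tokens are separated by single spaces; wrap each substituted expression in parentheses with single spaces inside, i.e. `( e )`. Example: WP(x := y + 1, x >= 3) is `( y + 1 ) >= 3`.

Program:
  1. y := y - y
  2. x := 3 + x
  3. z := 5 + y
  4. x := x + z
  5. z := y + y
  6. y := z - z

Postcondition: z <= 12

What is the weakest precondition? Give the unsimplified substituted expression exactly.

post: z <= 12
stmt 6: y := z - z  -- replace 0 occurrence(s) of y with (z - z)
  => z <= 12
stmt 5: z := y + y  -- replace 1 occurrence(s) of z with (y + y)
  => ( y + y ) <= 12
stmt 4: x := x + z  -- replace 0 occurrence(s) of x with (x + z)
  => ( y + y ) <= 12
stmt 3: z := 5 + y  -- replace 0 occurrence(s) of z with (5 + y)
  => ( y + y ) <= 12
stmt 2: x := 3 + x  -- replace 0 occurrence(s) of x with (3 + x)
  => ( y + y ) <= 12
stmt 1: y := y - y  -- replace 2 occurrence(s) of y with (y - y)
  => ( ( y - y ) + ( y - y ) ) <= 12

Answer: ( ( y - y ) + ( y - y ) ) <= 12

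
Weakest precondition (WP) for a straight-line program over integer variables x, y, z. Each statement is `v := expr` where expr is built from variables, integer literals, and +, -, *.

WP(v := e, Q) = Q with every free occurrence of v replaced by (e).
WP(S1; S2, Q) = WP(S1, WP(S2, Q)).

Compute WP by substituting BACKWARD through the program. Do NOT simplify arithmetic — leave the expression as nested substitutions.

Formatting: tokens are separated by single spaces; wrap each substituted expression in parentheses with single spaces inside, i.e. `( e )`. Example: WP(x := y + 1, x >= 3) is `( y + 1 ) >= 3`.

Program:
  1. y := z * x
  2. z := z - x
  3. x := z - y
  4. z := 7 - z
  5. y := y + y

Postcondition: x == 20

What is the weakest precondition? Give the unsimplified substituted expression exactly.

post: x == 20
stmt 5: y := y + y  -- replace 0 occurrence(s) of y with (y + y)
  => x == 20
stmt 4: z := 7 - z  -- replace 0 occurrence(s) of z with (7 - z)
  => x == 20
stmt 3: x := z - y  -- replace 1 occurrence(s) of x with (z - y)
  => ( z - y ) == 20
stmt 2: z := z - x  -- replace 1 occurrence(s) of z with (z - x)
  => ( ( z - x ) - y ) == 20
stmt 1: y := z * x  -- replace 1 occurrence(s) of y with (z * x)
  => ( ( z - x ) - ( z * x ) ) == 20

Answer: ( ( z - x ) - ( z * x ) ) == 20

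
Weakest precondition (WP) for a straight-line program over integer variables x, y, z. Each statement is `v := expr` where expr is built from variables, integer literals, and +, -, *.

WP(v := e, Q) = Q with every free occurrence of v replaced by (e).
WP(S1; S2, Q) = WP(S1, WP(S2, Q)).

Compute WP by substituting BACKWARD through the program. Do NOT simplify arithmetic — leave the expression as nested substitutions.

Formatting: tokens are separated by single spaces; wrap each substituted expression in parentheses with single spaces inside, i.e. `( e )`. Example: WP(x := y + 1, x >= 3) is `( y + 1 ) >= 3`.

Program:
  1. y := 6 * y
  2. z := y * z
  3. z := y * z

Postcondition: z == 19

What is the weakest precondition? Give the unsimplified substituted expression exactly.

post: z == 19
stmt 3: z := y * z  -- replace 1 occurrence(s) of z with (y * z)
  => ( y * z ) == 19
stmt 2: z := y * z  -- replace 1 occurrence(s) of z with (y * z)
  => ( y * ( y * z ) ) == 19
stmt 1: y := 6 * y  -- replace 2 occurrence(s) of y with (6 * y)
  => ( ( 6 * y ) * ( ( 6 * y ) * z ) ) == 19

Answer: ( ( 6 * y ) * ( ( 6 * y ) * z ) ) == 19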